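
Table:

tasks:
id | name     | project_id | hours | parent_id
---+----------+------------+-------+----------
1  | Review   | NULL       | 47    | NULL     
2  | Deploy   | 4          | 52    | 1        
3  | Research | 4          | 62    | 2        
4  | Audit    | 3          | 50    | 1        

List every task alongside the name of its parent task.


This is a self-join: tasks is joined to a second copy of itself, matching each row's parent_id to another row's id. Use LEFT JOIN so rows with parent_id=NULL are kept.
  - task 1 (Review): parent_id=NULL -> NULL
  - task 2 (Deploy): parent_id=1 -> Review
  - task 3 (Research): parent_id=2 -> Deploy
  - task 4 (Audit): parent_id=1 -> Review

SQL:
SELECT a.name AS item, b.name AS parent
FROM tasks a
LEFT JOIN tasks b ON a.parent_id = b.id

Result:
item     | parent
---------+-------
Review   | NULL  
Deploy   | Review
Research | Deploy
Audit    | Review


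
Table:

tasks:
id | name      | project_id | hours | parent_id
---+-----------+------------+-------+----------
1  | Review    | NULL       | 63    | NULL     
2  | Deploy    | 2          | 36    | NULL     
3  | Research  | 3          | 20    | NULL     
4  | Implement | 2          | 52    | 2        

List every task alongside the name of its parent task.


This is a self-join: tasks is joined to a second copy of itself, matching each row's parent_id to another row's id. Use LEFT JOIN so rows with parent_id=NULL are kept.
  - task 1 (Review): parent_id=NULL -> NULL
  - task 2 (Deploy): parent_id=NULL -> NULL
  - task 3 (Research): parent_id=NULL -> NULL
  - task 4 (Implement): parent_id=2 -> Deploy

SQL:
SELECT a.name AS item, b.name AS parent
FROM tasks a
LEFT JOIN tasks b ON a.parent_id = b.id

Result:
item      | parent
----------+-------
Review    | NULL  
Deploy    | NULL  
Research  | NULL  
Implement | Deploy


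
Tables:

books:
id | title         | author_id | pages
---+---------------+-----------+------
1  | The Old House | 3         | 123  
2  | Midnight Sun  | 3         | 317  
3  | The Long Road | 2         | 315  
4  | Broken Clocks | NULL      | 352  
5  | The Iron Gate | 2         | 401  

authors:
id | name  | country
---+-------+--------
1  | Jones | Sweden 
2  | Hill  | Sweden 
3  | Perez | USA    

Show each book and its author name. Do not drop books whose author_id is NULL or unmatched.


LEFT JOIN keeps every row from books (the left table); where author_id has no match in authors, the author columns become NULL. Walk through each book:
  - book 1 (The Old House): author_id=3 -> matches Perez
  - book 2 (Midnight Sun): author_id=3 -> matches Perez
  - book 3 (The Long Road): author_id=2 -> matches Hill
  - book 4 (Broken Clocks): author_id=NULL, no match -> kept with NULL
  - book 5 (The Iron Gate): author_id=2 -> matches Hill
All 5 rows appear; 1 has NULL author.

SQL:
SELECT a.title, b.name AS author
FROM books a
LEFT JOIN authors b ON a.author_id = b.id

Result:
title         | author
--------------+-------
The Old House | Perez 
Midnight Sun  | Perez 
The Long Road | Hill  
Broken Clocks | NULL  
The Iron Gate | Hill  


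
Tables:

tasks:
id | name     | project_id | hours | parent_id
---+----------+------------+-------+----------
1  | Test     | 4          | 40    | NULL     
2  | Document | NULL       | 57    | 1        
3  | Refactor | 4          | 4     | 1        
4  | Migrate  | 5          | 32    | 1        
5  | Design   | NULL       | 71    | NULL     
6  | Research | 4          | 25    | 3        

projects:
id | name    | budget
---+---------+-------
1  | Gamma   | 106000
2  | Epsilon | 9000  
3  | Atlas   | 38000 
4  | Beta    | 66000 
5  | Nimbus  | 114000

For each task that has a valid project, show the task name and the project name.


INNER JOIN keeps only tasks rows whose project_id matches an id in projects. Walk through each task:
  - task 1 (Test): project_id=4 -> matches Beta
  - task 2 (Document): project_id=NULL, no match -> dropped
  - task 3 (Refactor): project_id=4 -> matches Beta
  - task 4 (Migrate): project_id=5 -> matches Nimbus
  - task 5 (Design): project_id=NULL, no match -> dropped
  - task 6 (Research): project_id=4 -> matches Beta
So 2 of 6 rows are dropped.

SQL:
SELECT a.name, b.name AS project
FROM tasks a
INNER JOIN projects b ON a.project_id = b.id

Result:
name     | project
---------+--------
Test     | Beta   
Refactor | Beta   
Migrate  | Nimbus 
Research | Beta   


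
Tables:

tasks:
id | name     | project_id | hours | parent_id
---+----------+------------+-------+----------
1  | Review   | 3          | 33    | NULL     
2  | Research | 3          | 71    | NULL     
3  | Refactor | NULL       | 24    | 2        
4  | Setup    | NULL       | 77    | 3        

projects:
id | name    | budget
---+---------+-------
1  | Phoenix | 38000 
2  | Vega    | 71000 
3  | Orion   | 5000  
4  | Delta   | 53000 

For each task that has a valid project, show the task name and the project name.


INNER JOIN keeps only tasks rows whose project_id matches an id in projects. Walk through each task:
  - task 1 (Review): project_id=3 -> matches Orion
  - task 2 (Research): project_id=3 -> matches Orion
  - task 3 (Refactor): project_id=NULL, no match -> dropped
  - task 4 (Setup): project_id=NULL, no match -> dropped
So 2 of 4 rows are dropped.

SQL:
SELECT a.name, b.name AS project
FROM tasks a
INNER JOIN projects b ON a.project_id = b.id

Result:
name     | project
---------+--------
Review   | Orion  
Research | Orion  


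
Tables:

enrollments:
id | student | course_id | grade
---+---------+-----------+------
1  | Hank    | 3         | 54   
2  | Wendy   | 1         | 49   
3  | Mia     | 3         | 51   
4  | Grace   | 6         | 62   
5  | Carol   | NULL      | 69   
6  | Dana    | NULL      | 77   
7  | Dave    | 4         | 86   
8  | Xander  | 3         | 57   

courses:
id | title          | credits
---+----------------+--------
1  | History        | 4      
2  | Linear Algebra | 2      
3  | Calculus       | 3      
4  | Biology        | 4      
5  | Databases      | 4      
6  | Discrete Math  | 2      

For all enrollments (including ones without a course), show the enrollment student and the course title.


LEFT JOIN keeps every row from enrollments (the left table); where course_id has no match in courses, the course columns become NULL. Walk through each enrollment:
  - enrollment 1 (Hank): course_id=3 -> matches Calculus
  - enrollment 2 (Wendy): course_id=1 -> matches History
  - enrollment 3 (Mia): course_id=3 -> matches Calculus
  - enrollment 4 (Grace): course_id=6 -> matches Discrete Math
  - enrollment 5 (Carol): course_id=NULL, no match -> kept with NULL
  - enrollment 6 (Dana): course_id=NULL, no match -> kept with NULL
  - enrollment 7 (Dave): course_id=4 -> matches Biology
  - enrollment 8 (Xander): course_id=3 -> matches Calculus
All 8 rows appear; 2 have NULL course.

SQL:
SELECT a.student, b.title AS course
FROM enrollments a
LEFT JOIN courses b ON a.course_id = b.id

Result:
student | course       
--------+--------------
Hank    | Calculus     
Wendy   | History      
Mia     | Calculus     
Grace   | Discrete Math
Carol   | NULL         
Dana    | NULL         
Dave    | Biology      
Xander  | Calculus     


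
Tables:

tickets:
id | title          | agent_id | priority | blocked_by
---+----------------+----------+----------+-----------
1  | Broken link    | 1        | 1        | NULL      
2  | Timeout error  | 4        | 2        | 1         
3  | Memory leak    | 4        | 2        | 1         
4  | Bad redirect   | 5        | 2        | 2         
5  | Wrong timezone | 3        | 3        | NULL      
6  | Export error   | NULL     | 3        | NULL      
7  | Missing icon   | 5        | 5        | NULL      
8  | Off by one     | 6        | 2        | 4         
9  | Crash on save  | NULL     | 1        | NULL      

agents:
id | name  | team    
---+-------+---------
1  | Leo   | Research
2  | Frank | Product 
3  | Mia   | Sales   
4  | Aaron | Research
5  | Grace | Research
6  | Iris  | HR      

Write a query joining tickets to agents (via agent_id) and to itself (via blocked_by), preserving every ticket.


Two LEFT JOINs from the same base table tickets: one to agents via agent_id, one to tickets itself via blocked_by. Both are LEFT so every ticket is preserved.
Match against agents:
  - ticket 1 (Broken link): agent_id=1 -> matches Leo
  - ticket 2 (Timeout error): agent_id=4 -> matches Aaron
  - ticket 3 (Memory leak): agent_id=4 -> matches Aaron
  - ticket 4 (Bad redirect): agent_id=5 -> matches Grace
  - ticket 5 (Wrong timezone): agent_id=3 -> matches Mia
  - ticket 6 (Export error): agent_id=NULL, no match -> kept with NULL
  - ticket 7 (Missing icon): agent_id=5 -> matches Grace
  - ticket 8 (Off by one): agent_id=6 -> matches Iris
  - ticket 9 (Crash on save): agent_id=NULL, no match -> kept with NULL
Match against tickets (self):
  - ticket 1 (Broken link): blocked_by=NULL -> NULL
  - ticket 2 (Timeout error): blocked_by=1 -> Broken link
  - ticket 3 (Memory leak): blocked_by=1 -> Broken link
  - ticket 4 (Bad redirect): blocked_by=2 -> Timeout error
  - ticket 5 (Wrong timezone): blocked_by=NULL -> NULL
  - ticket 6 (Export error): blocked_by=NULL -> NULL
  - ticket 7 (Missing icon): blocked_by=NULL -> NULL
  - ticket 8 (Off by one): blocked_by=4 -> Bad redirect
  - ticket 9 (Crash on save): blocked_by=NULL -> NULL

SQL:
SELECT a.title, b.name AS agent, c.title AS blocked_by
FROM tickets a
LEFT JOIN agents b ON a.agent_id = b.id
LEFT JOIN tickets c ON a.blocked_by = c.id

Result:
title          | agent | blocked_by   
---------------+-------+--------------
Broken link    | Leo   | NULL         
Timeout error  | Aaron | Broken link  
Memory leak    | Aaron | Broken link  
Bad redirect   | Grace | Timeout error
Wrong timezone | Mia   | NULL         
Export error   | NULL  | NULL         
Missing icon   | Grace | NULL         
Off by one     | Iris  | Bad redirect 
Crash on save  | NULL  | NULL         


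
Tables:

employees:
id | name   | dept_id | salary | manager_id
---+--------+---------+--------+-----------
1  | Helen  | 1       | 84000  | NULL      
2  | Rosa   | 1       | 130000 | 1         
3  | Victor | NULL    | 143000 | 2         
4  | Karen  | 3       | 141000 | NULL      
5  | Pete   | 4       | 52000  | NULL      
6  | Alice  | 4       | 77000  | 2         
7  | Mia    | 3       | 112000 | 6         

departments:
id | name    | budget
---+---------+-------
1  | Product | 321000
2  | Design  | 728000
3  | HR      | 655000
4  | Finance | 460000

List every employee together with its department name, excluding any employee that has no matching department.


INNER JOIN keeps only employees rows whose dept_id matches an id in departments. Walk through each employee:
  - employee 1 (Helen): dept_id=1 -> matches Product
  - employee 2 (Rosa): dept_id=1 -> matches Product
  - employee 3 (Victor): dept_id=NULL, no match -> dropped
  - employee 4 (Karen): dept_id=3 -> matches HR
  - employee 5 (Pete): dept_id=4 -> matches Finance
  - employee 6 (Alice): dept_id=4 -> matches Finance
  - employee 7 (Mia): dept_id=3 -> matches HR
So 1 of 7 rows is dropped.

SQL:
SELECT a.name, b.name AS department
FROM employees a
INNER JOIN departments b ON a.dept_id = b.id

Result:
name  | department
------+-----------
Helen | Product   
Rosa  | Product   
Karen | HR        
Pete  | Finance   
Alice | Finance   
Mia   | HR        


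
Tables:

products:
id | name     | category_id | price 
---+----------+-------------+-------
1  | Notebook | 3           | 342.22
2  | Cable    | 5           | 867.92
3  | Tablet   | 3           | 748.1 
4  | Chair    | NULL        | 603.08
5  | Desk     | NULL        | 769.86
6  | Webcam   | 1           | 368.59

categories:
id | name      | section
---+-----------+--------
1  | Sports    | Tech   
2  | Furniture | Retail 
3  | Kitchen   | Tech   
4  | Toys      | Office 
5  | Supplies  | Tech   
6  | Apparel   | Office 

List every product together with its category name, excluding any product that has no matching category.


INNER JOIN keeps only products rows whose category_id matches an id in categories. Walk through each product:
  - product 1 (Notebook): category_id=3 -> matches Kitchen
  - product 2 (Cable): category_id=5 -> matches Supplies
  - product 3 (Tablet): category_id=3 -> matches Kitchen
  - product 4 (Chair): category_id=NULL, no match -> dropped
  - product 5 (Desk): category_id=NULL, no match -> dropped
  - product 6 (Webcam): category_id=1 -> matches Sports
So 2 of 6 rows are dropped.

SQL:
SELECT a.name, b.name AS category
FROM products a
INNER JOIN categories b ON a.category_id = b.id

Result:
name     | category
---------+---------
Notebook | Kitchen 
Cable    | Supplies
Tablet   | Kitchen 
Webcam   | Sports  


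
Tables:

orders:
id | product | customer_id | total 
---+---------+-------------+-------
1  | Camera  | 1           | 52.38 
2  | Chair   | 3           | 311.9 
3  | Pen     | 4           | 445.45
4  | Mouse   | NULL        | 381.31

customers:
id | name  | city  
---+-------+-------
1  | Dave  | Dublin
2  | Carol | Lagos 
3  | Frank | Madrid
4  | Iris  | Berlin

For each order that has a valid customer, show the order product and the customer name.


INNER JOIN keeps only orders rows whose customer_id matches an id in customers. Walk through each order:
  - order 1 (Camera): customer_id=1 -> matches Dave
  - order 2 (Chair): customer_id=3 -> matches Frank
  - order 3 (Pen): customer_id=4 -> matches Iris
  - order 4 (Mouse): customer_id=NULL, no match -> dropped
So 1 of 4 rows is dropped.

SQL:
SELECT a.product, b.name AS customer
FROM orders a
INNER JOIN customers b ON a.customer_id = b.id

Result:
product | customer
--------+---------
Camera  | Dave    
Chair   | Frank   
Pen     | Iris    


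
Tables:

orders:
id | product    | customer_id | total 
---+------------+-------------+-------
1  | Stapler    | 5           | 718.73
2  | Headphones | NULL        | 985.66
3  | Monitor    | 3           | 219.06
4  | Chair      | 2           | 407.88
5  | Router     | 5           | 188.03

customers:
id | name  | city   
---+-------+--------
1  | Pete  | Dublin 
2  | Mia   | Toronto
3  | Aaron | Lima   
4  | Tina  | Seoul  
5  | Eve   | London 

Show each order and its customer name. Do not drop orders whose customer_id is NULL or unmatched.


LEFT JOIN keeps every row from orders (the left table); where customer_id has no match in customers, the customer columns become NULL. Walk through each order:
  - order 1 (Stapler): customer_id=5 -> matches Eve
  - order 2 (Headphones): customer_id=NULL, no match -> kept with NULL
  - order 3 (Monitor): customer_id=3 -> matches Aaron
  - order 4 (Chair): customer_id=2 -> matches Mia
  - order 5 (Router): customer_id=5 -> matches Eve
All 5 rows appear; 1 has NULL customer.

SQL:
SELECT a.product, b.name AS customer
FROM orders a
LEFT JOIN customers b ON a.customer_id = b.id

Result:
product    | customer
-----------+---------
Stapler    | Eve     
Headphones | NULL    
Monitor    | Aaron   
Chair      | Mia     
Router     | Eve     


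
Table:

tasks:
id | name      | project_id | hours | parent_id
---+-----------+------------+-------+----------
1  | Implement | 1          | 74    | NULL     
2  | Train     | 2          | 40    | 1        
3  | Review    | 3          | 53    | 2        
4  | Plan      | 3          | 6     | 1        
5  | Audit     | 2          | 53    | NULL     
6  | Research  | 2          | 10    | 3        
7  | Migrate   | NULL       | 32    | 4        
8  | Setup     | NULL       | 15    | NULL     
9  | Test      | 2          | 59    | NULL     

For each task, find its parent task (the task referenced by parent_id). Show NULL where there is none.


This is a self-join: tasks is joined to a second copy of itself, matching each row's parent_id to another row's id. Use LEFT JOIN so rows with parent_id=NULL are kept.
  - task 1 (Implement): parent_id=NULL -> NULL
  - task 2 (Train): parent_id=1 -> Implement
  - task 3 (Review): parent_id=2 -> Train
  - task 4 (Plan): parent_id=1 -> Implement
  - task 5 (Audit): parent_id=NULL -> NULL
  - task 6 (Research): parent_id=3 -> Review
  - task 7 (Migrate): parent_id=4 -> Plan
  - task 8 (Setup): parent_id=NULL -> NULL
  - task 9 (Test): parent_id=NULL -> NULL

SQL:
SELECT a.name AS item, b.name AS parent
FROM tasks a
LEFT JOIN tasks b ON a.parent_id = b.id

Result:
item      | parent   
----------+----------
Implement | NULL     
Train     | Implement
Review    | Train    
Plan      | Implement
Audit     | NULL     
Research  | Review   
Migrate   | Plan     
Setup     | NULL     
Test      | NULL     


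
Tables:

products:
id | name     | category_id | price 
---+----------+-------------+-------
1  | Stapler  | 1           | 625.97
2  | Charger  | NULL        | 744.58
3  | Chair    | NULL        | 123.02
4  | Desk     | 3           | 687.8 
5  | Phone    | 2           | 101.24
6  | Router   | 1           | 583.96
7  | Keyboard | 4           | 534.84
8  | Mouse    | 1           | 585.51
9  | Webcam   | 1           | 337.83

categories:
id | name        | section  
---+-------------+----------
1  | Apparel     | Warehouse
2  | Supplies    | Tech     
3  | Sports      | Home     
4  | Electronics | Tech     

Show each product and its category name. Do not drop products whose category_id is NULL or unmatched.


LEFT JOIN keeps every row from products (the left table); where category_id has no match in categories, the category columns become NULL. Walk through each product:
  - product 1 (Stapler): category_id=1 -> matches Apparel
  - product 2 (Charger): category_id=NULL, no match -> kept with NULL
  - product 3 (Chair): category_id=NULL, no match -> kept with NULL
  - product 4 (Desk): category_id=3 -> matches Sports
  - product 5 (Phone): category_id=2 -> matches Supplies
  - product 6 (Router): category_id=1 -> matches Apparel
  - product 7 (Keyboard): category_id=4 -> matches Electronics
  - product 8 (Mouse): category_id=1 -> matches Apparel
  - product 9 (Webcam): category_id=1 -> matches Apparel
All 9 rows appear; 2 have NULL category.

SQL:
SELECT a.name, b.name AS category
FROM products a
LEFT JOIN categories b ON a.category_id = b.id

Result:
name     | category   
---------+------------
Stapler  | Apparel    
Charger  | NULL       
Chair    | NULL       
Desk     | Sports     
Phone    | Supplies   
Router   | Apparel    
Keyboard | Electronics
Mouse    | Apparel    
Webcam   | Apparel    


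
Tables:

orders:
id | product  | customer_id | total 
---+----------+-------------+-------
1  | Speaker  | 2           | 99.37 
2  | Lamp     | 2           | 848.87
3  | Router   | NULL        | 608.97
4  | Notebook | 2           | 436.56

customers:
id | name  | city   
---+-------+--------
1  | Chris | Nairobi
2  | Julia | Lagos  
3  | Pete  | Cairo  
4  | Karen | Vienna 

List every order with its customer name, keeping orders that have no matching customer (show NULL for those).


LEFT JOIN keeps every row from orders (the left table); where customer_id has no match in customers, the customer columns become NULL. Walk through each order:
  - order 1 (Speaker): customer_id=2 -> matches Julia
  - order 2 (Lamp): customer_id=2 -> matches Julia
  - order 3 (Router): customer_id=NULL, no match -> kept with NULL
  - order 4 (Notebook): customer_id=2 -> matches Julia
All 4 rows appear; 1 has NULL customer.

SQL:
SELECT a.product, b.name AS customer
FROM orders a
LEFT JOIN customers b ON a.customer_id = b.id

Result:
product  | customer
---------+---------
Speaker  | Julia   
Lamp     | Julia   
Router   | NULL    
Notebook | Julia   


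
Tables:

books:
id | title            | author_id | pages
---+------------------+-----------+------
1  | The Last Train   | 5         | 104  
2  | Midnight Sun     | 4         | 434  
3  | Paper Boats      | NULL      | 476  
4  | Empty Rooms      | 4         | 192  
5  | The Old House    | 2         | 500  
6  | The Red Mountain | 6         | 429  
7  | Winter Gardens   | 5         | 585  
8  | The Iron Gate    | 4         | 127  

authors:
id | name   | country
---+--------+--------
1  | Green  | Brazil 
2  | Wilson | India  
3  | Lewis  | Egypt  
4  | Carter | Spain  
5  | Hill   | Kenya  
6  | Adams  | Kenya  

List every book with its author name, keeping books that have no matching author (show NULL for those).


LEFT JOIN keeps every row from books (the left table); where author_id has no match in authors, the author columns become NULL. Walk through each book:
  - book 1 (The Last Train): author_id=5 -> matches Hill
  - book 2 (Midnight Sun): author_id=4 -> matches Carter
  - book 3 (Paper Boats): author_id=NULL, no match -> kept with NULL
  - book 4 (Empty Rooms): author_id=4 -> matches Carter
  - book 5 (The Old House): author_id=2 -> matches Wilson
  - book 6 (The Red Mountain): author_id=6 -> matches Adams
  - book 7 (Winter Gardens): author_id=5 -> matches Hill
  - book 8 (The Iron Gate): author_id=4 -> matches Carter
All 8 rows appear; 1 has NULL author.

SQL:
SELECT a.title, b.name AS author
FROM books a
LEFT JOIN authors b ON a.author_id = b.id

Result:
title            | author
-----------------+-------
The Last Train   | Hill  
Midnight Sun     | Carter
Paper Boats      | NULL  
Empty Rooms      | Carter
The Old House    | Wilson
The Red Mountain | Adams 
Winter Gardens   | Hill  
The Iron Gate    | Carter


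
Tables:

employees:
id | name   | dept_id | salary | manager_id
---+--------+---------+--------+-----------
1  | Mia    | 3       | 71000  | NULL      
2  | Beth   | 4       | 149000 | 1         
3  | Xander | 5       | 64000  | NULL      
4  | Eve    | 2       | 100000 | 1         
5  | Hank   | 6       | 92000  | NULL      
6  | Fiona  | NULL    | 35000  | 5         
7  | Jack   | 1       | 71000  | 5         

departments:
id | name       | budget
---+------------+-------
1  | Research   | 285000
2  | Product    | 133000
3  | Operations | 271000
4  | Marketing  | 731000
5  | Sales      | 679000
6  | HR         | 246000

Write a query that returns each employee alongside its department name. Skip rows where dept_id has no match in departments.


INNER JOIN keeps only employees rows whose dept_id matches an id in departments. Walk through each employee:
  - employee 1 (Mia): dept_id=3 -> matches Operations
  - employee 2 (Beth): dept_id=4 -> matches Marketing
  - employee 3 (Xander): dept_id=5 -> matches Sales
  - employee 4 (Eve): dept_id=2 -> matches Product
  - employee 5 (Hank): dept_id=6 -> matches HR
  - employee 6 (Fiona): dept_id=NULL, no match -> dropped
  - employee 7 (Jack): dept_id=1 -> matches Research
So 1 of 7 rows is dropped.

SQL:
SELECT a.name, b.name AS department
FROM employees a
INNER JOIN departments b ON a.dept_id = b.id

Result:
name   | department
-------+-----------
Mia    | Operations
Beth   | Marketing 
Xander | Sales     
Eve    | Product   
Hank   | HR        
Jack   | Research  


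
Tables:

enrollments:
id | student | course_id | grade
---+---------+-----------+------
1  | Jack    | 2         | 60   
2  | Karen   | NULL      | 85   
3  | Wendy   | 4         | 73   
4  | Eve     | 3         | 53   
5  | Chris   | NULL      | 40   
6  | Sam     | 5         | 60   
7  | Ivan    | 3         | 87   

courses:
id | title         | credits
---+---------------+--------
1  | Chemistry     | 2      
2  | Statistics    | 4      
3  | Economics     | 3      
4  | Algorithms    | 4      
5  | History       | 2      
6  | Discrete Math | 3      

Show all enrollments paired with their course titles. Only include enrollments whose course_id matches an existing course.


INNER JOIN keeps only enrollments rows whose course_id matches an id in courses. Walk through each enrollment:
  - enrollment 1 (Jack): course_id=2 -> matches Statistics
  - enrollment 2 (Karen): course_id=NULL, no match -> dropped
  - enrollment 3 (Wendy): course_id=4 -> matches Algorithms
  - enrollment 4 (Eve): course_id=3 -> matches Economics
  - enrollment 5 (Chris): course_id=NULL, no match -> dropped
  - enrollment 6 (Sam): course_id=5 -> matches History
  - enrollment 7 (Ivan): course_id=3 -> matches Economics
So 2 of 7 rows are dropped.

SQL:
SELECT a.student, b.title AS course
FROM enrollments a
INNER JOIN courses b ON a.course_id = b.id

Result:
student | course    
--------+-----------
Jack    | Statistics
Wendy   | Algorithms
Eve     | Economics 
Sam     | History   
Ivan    | Economics 


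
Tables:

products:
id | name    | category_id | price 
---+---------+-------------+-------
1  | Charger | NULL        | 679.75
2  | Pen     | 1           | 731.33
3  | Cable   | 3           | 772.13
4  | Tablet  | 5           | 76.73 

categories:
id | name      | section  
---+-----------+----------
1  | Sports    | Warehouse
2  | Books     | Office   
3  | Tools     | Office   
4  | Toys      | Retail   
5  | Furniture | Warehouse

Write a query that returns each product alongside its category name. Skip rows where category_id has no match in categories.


INNER JOIN keeps only products rows whose category_id matches an id in categories. Walk through each product:
  - product 1 (Charger): category_id=NULL, no match -> dropped
  - product 2 (Pen): category_id=1 -> matches Sports
  - product 3 (Cable): category_id=3 -> matches Tools
  - product 4 (Tablet): category_id=5 -> matches Furniture
So 1 of 4 rows is dropped.

SQL:
SELECT a.name, b.name AS category
FROM products a
INNER JOIN categories b ON a.category_id = b.id

Result:
name   | category 
-------+----------
Pen    | Sports   
Cable  | Tools    
Tablet | Furniture


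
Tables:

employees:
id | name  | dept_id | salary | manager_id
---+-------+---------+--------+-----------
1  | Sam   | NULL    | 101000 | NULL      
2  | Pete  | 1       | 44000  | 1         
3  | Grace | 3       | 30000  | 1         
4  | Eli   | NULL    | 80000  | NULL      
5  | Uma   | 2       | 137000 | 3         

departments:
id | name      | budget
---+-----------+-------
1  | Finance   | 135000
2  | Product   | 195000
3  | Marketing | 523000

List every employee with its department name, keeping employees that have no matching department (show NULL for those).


LEFT JOIN keeps every row from employees (the left table); where dept_id has no match in departments, the department columns become NULL. Walk through each employee:
  - employee 1 (Sam): dept_id=NULL, no match -> kept with NULL
  - employee 2 (Pete): dept_id=1 -> matches Finance
  - employee 3 (Grace): dept_id=3 -> matches Marketing
  - employee 4 (Eli): dept_id=NULL, no match -> kept with NULL
  - employee 5 (Uma): dept_id=2 -> matches Product
All 5 rows appear; 2 have NULL department.

SQL:
SELECT a.name, b.name AS department
FROM employees a
LEFT JOIN departments b ON a.dept_id = b.id

Result:
name  | department
------+-----------
Sam   | NULL      
Pete  | Finance   
Grace | Marketing 
Eli   | NULL      
Uma   | Product   


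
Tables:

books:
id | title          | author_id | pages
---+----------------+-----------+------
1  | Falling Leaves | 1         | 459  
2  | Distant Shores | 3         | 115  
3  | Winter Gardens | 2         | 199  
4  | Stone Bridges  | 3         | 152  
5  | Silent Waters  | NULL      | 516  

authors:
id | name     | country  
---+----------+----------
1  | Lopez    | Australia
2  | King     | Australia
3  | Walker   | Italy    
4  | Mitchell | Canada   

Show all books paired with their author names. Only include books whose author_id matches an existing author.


INNER JOIN keeps only books rows whose author_id matches an id in authors. Walk through each book:
  - book 1 (Falling Leaves): author_id=1 -> matches Lopez
  - book 2 (Distant Shores): author_id=3 -> matches Walker
  - book 3 (Winter Gardens): author_id=2 -> matches King
  - book 4 (Stone Bridges): author_id=3 -> matches Walker
  - book 5 (Silent Waters): author_id=NULL, no match -> dropped
So 1 of 5 rows is dropped.

SQL:
SELECT a.title, b.name AS author
FROM books a
INNER JOIN authors b ON a.author_id = b.id

Result:
title          | author
---------------+-------
Falling Leaves | Lopez 
Distant Shores | Walker
Winter Gardens | King  
Stone Bridges  | Walker


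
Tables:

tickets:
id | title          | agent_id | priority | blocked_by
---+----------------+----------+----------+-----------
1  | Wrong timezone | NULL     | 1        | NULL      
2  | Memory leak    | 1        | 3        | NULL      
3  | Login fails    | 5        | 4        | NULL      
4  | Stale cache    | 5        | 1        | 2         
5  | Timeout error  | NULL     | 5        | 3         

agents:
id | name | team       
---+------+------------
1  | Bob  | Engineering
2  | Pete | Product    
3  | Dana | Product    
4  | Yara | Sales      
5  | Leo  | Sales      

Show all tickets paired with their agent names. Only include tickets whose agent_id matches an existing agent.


INNER JOIN keeps only tickets rows whose agent_id matches an id in agents. Walk through each ticket:
  - ticket 1 (Wrong timezone): agent_id=NULL, no match -> dropped
  - ticket 2 (Memory leak): agent_id=1 -> matches Bob
  - ticket 3 (Login fails): agent_id=5 -> matches Leo
  - ticket 4 (Stale cache): agent_id=5 -> matches Leo
  - ticket 5 (Timeout error): agent_id=NULL, no match -> dropped
So 2 of 5 rows are dropped.

SQL:
SELECT a.title, b.name AS agent
FROM tickets a
INNER JOIN agents b ON a.agent_id = b.id

Result:
title       | agent
------------+------
Memory leak | Bob  
Login fails | Leo  
Stale cache | Leo  


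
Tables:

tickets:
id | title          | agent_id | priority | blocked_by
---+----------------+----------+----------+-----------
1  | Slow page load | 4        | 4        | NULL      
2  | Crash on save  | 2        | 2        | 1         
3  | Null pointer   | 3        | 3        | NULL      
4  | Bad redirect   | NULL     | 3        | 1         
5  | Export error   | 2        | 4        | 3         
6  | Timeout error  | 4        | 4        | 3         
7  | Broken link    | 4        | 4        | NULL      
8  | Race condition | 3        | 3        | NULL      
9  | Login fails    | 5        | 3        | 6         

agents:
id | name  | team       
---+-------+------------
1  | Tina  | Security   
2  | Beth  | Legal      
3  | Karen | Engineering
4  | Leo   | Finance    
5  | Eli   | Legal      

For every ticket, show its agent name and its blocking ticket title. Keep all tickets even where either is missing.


Two LEFT JOINs from the same base table tickets: one to agents via agent_id, one to tickets itself via blocked_by. Both are LEFT so every ticket is preserved.
Match against agents:
  - ticket 1 (Slow page load): agent_id=4 -> matches Leo
  - ticket 2 (Crash on save): agent_id=2 -> matches Beth
  - ticket 3 (Null pointer): agent_id=3 -> matches Karen
  - ticket 4 (Bad redirect): agent_id=NULL, no match -> kept with NULL
  - ticket 5 (Export error): agent_id=2 -> matches Beth
  - ticket 6 (Timeout error): agent_id=4 -> matches Leo
  - ticket 7 (Broken link): agent_id=4 -> matches Leo
  - ticket 8 (Race condition): agent_id=3 -> matches Karen
  - ticket 9 (Login fails): agent_id=5 -> matches Eli
Match against tickets (self):
  - ticket 1 (Slow page load): blocked_by=NULL -> NULL
  - ticket 2 (Crash on save): blocked_by=1 -> Slow page load
  - ticket 3 (Null pointer): blocked_by=NULL -> NULL
  - ticket 4 (Bad redirect): blocked_by=1 -> Slow page load
  - ticket 5 (Export error): blocked_by=3 -> Null pointer
  - ticket 6 (Timeout error): blocked_by=3 -> Null pointer
  - ticket 7 (Broken link): blocked_by=NULL -> NULL
  - ticket 8 (Race condition): blocked_by=NULL -> NULL
  - ticket 9 (Login fails): blocked_by=6 -> Timeout error

SQL:
SELECT a.title, b.name AS agent, c.title AS blocked_by
FROM tickets a
LEFT JOIN agents b ON a.agent_id = b.id
LEFT JOIN tickets c ON a.blocked_by = c.id

Result:
title          | agent | blocked_by    
---------------+-------+---------------
Slow page load | Leo   | NULL          
Crash on save  | Beth  | Slow page load
Null pointer   | Karen | NULL          
Bad redirect   | NULL  | Slow page load
Export error   | Beth  | Null pointer  
Timeout error  | Leo   | Null pointer  
Broken link    | Leo   | NULL          
Race condition | Karen | NULL          
Login fails    | Eli   | Timeout error 


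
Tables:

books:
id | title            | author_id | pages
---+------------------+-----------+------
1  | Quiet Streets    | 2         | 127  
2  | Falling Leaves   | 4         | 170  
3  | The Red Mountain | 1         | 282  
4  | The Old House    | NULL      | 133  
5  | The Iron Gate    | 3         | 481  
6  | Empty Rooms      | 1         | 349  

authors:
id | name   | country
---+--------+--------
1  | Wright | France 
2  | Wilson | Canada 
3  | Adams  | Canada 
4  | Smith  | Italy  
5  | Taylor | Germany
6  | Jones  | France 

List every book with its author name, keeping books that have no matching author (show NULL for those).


LEFT JOIN keeps every row from books (the left table); where author_id has no match in authors, the author columns become NULL. Walk through each book:
  - book 1 (Quiet Streets): author_id=2 -> matches Wilson
  - book 2 (Falling Leaves): author_id=4 -> matches Smith
  - book 3 (The Red Mountain): author_id=1 -> matches Wright
  - book 4 (The Old House): author_id=NULL, no match -> kept with NULL
  - book 5 (The Iron Gate): author_id=3 -> matches Adams
  - book 6 (Empty Rooms): author_id=1 -> matches Wright
All 6 rows appear; 1 has NULL author.

SQL:
SELECT a.title, b.name AS author
FROM books a
LEFT JOIN authors b ON a.author_id = b.id

Result:
title            | author
-----------------+-------
Quiet Streets    | Wilson
Falling Leaves   | Smith 
The Red Mountain | Wright
The Old House    | NULL  
The Iron Gate    | Adams 
Empty Rooms      | Wright


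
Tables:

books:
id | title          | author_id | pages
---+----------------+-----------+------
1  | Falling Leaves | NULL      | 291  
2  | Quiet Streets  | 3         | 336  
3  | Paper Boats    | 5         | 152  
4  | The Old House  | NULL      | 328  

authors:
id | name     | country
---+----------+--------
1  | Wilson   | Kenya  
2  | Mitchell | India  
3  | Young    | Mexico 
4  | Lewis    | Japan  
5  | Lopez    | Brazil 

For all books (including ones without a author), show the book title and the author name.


LEFT JOIN keeps every row from books (the left table); where author_id has no match in authors, the author columns become NULL. Walk through each book:
  - book 1 (Falling Leaves): author_id=NULL, no match -> kept with NULL
  - book 2 (Quiet Streets): author_id=3 -> matches Young
  - book 3 (Paper Boats): author_id=5 -> matches Lopez
  - book 4 (The Old House): author_id=NULL, no match -> kept with NULL
All 4 rows appear; 2 have NULL author.

SQL:
SELECT a.title, b.name AS author
FROM books a
LEFT JOIN authors b ON a.author_id = b.id

Result:
title          | author
---------------+-------
Falling Leaves | NULL  
Quiet Streets  | Young 
Paper Boats    | Lopez 
The Old House  | NULL  


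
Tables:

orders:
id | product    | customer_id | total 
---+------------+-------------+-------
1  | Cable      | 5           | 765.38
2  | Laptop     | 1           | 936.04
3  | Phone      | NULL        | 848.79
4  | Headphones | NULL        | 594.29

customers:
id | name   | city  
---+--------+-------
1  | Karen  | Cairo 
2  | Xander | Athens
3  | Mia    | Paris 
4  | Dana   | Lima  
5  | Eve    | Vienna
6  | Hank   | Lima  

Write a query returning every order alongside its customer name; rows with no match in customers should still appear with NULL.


LEFT JOIN keeps every row from orders (the left table); where customer_id has no match in customers, the customer columns become NULL. Walk through each order:
  - order 1 (Cable): customer_id=5 -> matches Eve
  - order 2 (Laptop): customer_id=1 -> matches Karen
  - order 3 (Phone): customer_id=NULL, no match -> kept with NULL
  - order 4 (Headphones): customer_id=NULL, no match -> kept with NULL
All 4 rows appear; 2 have NULL customer.

SQL:
SELECT a.product, b.name AS customer
FROM orders a
LEFT JOIN customers b ON a.customer_id = b.id

Result:
product    | customer
-----------+---------
Cable      | Eve     
Laptop     | Karen   
Phone      | NULL    
Headphones | NULL    


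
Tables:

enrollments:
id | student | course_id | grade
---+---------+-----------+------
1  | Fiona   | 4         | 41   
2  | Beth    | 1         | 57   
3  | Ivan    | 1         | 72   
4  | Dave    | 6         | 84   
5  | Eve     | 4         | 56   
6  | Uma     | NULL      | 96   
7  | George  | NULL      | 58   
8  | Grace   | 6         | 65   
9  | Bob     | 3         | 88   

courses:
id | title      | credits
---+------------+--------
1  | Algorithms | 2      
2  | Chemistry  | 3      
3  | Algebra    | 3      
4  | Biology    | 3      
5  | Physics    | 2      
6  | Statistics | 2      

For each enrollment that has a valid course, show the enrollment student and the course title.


INNER JOIN keeps only enrollments rows whose course_id matches an id in courses. Walk through each enrollment:
  - enrollment 1 (Fiona): course_id=4 -> matches Biology
  - enrollment 2 (Beth): course_id=1 -> matches Algorithms
  - enrollment 3 (Ivan): course_id=1 -> matches Algorithms
  - enrollment 4 (Dave): course_id=6 -> matches Statistics
  - enrollment 5 (Eve): course_id=4 -> matches Biology
  - enrollment 6 (Uma): course_id=NULL, no match -> dropped
  - enrollment 7 (George): course_id=NULL, no match -> dropped
  - enrollment 8 (Grace): course_id=6 -> matches Statistics
  - enrollment 9 (Bob): course_id=3 -> matches Algebra
So 2 of 9 rows are dropped.

SQL:
SELECT a.student, b.title AS course
FROM enrollments a
INNER JOIN courses b ON a.course_id = b.id

Result:
student | course    
--------+-----------
Fiona   | Biology   
Beth    | Algorithms
Ivan    | Algorithms
Dave    | Statistics
Eve     | Biology   
Grace   | Statistics
Bob     | Algebra   


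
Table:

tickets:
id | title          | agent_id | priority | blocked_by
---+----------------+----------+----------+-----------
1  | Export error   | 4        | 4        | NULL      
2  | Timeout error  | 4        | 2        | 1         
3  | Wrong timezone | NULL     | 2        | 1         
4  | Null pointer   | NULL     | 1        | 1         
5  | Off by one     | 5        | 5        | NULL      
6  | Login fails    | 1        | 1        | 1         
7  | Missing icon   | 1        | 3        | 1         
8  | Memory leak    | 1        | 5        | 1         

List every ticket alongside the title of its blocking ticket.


This is a self-join: tickets is joined to a second copy of itself, matching each row's blocked_by to another row's id. Use LEFT JOIN so rows with blocked_by=NULL are kept.
  - ticket 1 (Export error): blocked_by=NULL -> NULL
  - ticket 2 (Timeout error): blocked_by=1 -> Export error
  - ticket 3 (Wrong timezone): blocked_by=1 -> Export error
  - ticket 4 (Null pointer): blocked_by=1 -> Export error
  - ticket 5 (Off by one): blocked_by=NULL -> NULL
  - ticket 6 (Login fails): blocked_by=1 -> Export error
  - ticket 7 (Missing icon): blocked_by=1 -> Export error
  - ticket 8 (Memory leak): blocked_by=1 -> Export error

SQL:
SELECT a.title AS item, b.title AS blocked_by
FROM tickets a
LEFT JOIN tickets b ON a.blocked_by = b.id

Result:
item           | blocked_by  
---------------+-------------
Export error   | NULL        
Timeout error  | Export error
Wrong timezone | Export error
Null pointer   | Export error
Off by one     | NULL        
Login fails    | Export error
Missing icon   | Export error
Memory leak    | Export error


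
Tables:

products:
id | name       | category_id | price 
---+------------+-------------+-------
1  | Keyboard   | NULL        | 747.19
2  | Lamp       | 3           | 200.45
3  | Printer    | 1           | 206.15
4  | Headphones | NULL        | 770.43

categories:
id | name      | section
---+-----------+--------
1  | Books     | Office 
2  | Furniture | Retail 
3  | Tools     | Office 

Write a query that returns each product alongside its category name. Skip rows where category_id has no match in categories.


INNER JOIN keeps only products rows whose category_id matches an id in categories. Walk through each product:
  - product 1 (Keyboard): category_id=NULL, no match -> dropped
  - product 2 (Lamp): category_id=3 -> matches Tools
  - product 3 (Printer): category_id=1 -> matches Books
  - product 4 (Headphones): category_id=NULL, no match -> dropped
So 2 of 4 rows are dropped.

SQL:
SELECT a.name, b.name AS category
FROM products a
INNER JOIN categories b ON a.category_id = b.id

Result:
name    | category
--------+---------
Lamp    | Tools   
Printer | Books   
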